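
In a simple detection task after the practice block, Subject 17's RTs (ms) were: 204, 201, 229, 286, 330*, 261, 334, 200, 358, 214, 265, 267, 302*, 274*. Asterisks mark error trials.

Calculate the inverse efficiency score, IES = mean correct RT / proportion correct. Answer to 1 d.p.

326.2 ms

Correct trials (n=11): 204, 201, 229, 286, 261, 334, 200, 358, 214, 265, 267
Mean correct RT = 2819/11 = 256.2727 ms
Proportion correct = 11/14
IES = 256.2727 / (11/14) = 326.165 ms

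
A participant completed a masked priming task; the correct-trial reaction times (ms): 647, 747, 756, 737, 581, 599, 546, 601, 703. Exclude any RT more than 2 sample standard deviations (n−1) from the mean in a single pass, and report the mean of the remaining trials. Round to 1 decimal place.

n = 9, ΣRT = 5917, M = 657.444
Σ(x−M)² = 51112.22; s = √(51112.22/8) = 79.931
Cutoffs: 657.444 ± 2·79.931 → [497.6, 817.3]
No RTs fall outside the cutoffs; all 9 retained. Mean = 5917/9 = 657.444

657.4 ms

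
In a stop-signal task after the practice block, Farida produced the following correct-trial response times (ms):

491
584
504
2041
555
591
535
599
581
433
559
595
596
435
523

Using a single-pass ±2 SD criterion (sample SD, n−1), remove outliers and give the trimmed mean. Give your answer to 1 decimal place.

n = 15, ΣRT = 9622, M = 641.467
Σ(x−M)² = 2141499.73; s = √(2141499.73/14) = 391.106
Cutoffs: 641.467 ± 2·391.106 → [-140.7, 1423.7]
Outside: 2041 → excluded.
Retained (n=14): Σ = 7581, mean = 7581/14 = 541.500

541.5 ms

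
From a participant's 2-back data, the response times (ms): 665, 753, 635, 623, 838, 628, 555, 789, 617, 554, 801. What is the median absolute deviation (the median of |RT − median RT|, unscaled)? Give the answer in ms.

80 ms

Sorted: 554, 555, 617, 623, 628, 635, 665, 753, 789, 801, 838 → median = 635
|x − 635|: 30, 118, 0, 12, 203, 7, 80, 154, 18, 81, 166
Sorted deviations: 0, 7, 12, 18, 30, 80, 81, 118, 154, 166, 203 → MAD = 80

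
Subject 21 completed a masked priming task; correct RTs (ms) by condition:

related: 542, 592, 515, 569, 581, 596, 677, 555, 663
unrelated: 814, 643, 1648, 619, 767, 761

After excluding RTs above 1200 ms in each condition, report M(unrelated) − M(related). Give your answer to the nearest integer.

unrelated: exclude 1648
M(related) = 5290/9 = 587.778
M(unrelated) = 3604/5 = 720.800
Difference = 720.800 − 587.778 = 133.022 ms

133 ms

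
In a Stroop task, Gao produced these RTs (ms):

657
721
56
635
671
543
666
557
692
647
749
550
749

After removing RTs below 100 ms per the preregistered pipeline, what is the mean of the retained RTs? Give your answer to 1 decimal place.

653.1 ms

Excluded: 56
Retained (n=12): Σ = 7837
Mean = 7837/12 = 653.0833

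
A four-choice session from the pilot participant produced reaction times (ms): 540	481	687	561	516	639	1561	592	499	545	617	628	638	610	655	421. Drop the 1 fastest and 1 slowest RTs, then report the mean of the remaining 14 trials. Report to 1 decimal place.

Sorted: 421, 481, 499, 516, 540, 545, 561, 592, 610, 617, 628, 638, 639, 655, 687, 1561
Drop lowest 1 (421) and highest 1 (1561)
Remaining (n=14): Σ = 8208, mean = 8208/14 = 586.286

586.3 ms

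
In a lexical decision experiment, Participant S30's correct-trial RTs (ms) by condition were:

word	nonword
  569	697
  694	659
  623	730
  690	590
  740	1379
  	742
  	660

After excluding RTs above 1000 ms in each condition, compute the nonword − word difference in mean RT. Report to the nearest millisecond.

16 ms

nonword: exclude 1379
M(word) = 3316/5 = 663.200
M(nonword) = 4078/6 = 679.667
Difference = 679.667 − 663.200 = 16.467 ms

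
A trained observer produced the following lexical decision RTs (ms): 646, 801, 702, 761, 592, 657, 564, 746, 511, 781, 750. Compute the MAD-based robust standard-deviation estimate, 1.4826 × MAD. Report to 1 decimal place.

87.5 ms

Sorted: 511, 564, 592, 646, 657, 702, 746, 750, 761, 781, 801 → median = 702
|x − 702| sorted: 0, 44, 45, 48, 56, 59, 79, 99, 110, 138, 191 → MAD = 59
Robust SD ≈ 1.4826 × 59 = 87.473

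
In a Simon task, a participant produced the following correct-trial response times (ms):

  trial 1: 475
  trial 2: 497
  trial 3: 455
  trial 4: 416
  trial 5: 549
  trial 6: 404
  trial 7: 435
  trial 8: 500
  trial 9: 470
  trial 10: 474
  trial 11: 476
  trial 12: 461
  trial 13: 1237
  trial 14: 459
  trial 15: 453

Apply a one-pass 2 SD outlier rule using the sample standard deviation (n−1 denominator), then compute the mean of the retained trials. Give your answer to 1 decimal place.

466.0 ms

n = 15, ΣRT = 7761, M = 517.400
Σ(x−M)² = 571747.60; s = √(571747.60/14) = 202.087
Cutoffs: 517.400 ± 2·202.087 → [113.2, 921.6]
Outside: 1237 → excluded.
Retained (n=14): Σ = 6524, mean = 6524/14 = 466.000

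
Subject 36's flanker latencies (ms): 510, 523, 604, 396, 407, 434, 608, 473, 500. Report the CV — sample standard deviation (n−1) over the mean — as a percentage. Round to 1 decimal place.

15.6%

n = 9, Σ = 4455, M = 495.0000
Σ(x−M)² = 47434.000; s = √(47434.000/8) = 77.0016
CV = 77.0016 / 495.0000 = 0.15556 = 15.556%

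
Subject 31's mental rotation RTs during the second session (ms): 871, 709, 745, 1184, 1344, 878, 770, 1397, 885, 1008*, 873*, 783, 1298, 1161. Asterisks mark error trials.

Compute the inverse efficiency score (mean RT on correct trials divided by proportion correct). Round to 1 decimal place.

1169.1 ms

Correct trials (n=12): 871, 709, 745, 1184, 1344, 878, 770, 1397, 885, 783, 1298, 1161
Mean correct RT = 12025/12 = 1002.0833 ms
Proportion correct = 12/14
IES = 1002.0833 / (12/14) = 1169.097 ms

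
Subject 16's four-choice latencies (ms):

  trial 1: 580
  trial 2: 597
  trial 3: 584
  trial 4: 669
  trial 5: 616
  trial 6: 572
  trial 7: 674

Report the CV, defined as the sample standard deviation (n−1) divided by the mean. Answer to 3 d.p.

0.069

n = 7, Σ = 4292, M = 613.1429
Σ(x−M)² = 10732.857; s = √(10732.857/6) = 42.2943
CV = 42.2943 / 613.1429 = 0.06898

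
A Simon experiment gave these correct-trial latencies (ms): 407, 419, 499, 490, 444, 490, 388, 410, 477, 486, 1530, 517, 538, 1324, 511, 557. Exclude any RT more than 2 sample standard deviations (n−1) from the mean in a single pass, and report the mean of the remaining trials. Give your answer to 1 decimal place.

n = 16, ΣRT = 9487, M = 592.938
Σ(x−M)² = 1646696.94; s = √(1646696.94/15) = 331.330
Cutoffs: 592.938 ± 2·331.330 → [-69.7, 1255.6]
Outside: 1324, 1530 → excluded.
Retained (n=14): Σ = 6633, mean = 6633/14 = 473.786

473.8 ms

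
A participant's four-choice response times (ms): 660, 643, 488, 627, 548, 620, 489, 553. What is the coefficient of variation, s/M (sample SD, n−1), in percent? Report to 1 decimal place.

n = 8, Σ = 4628, M = 578.5000
Σ(x−M)² = 32658.000; s = √(32658.000/7) = 68.3039
CV = 68.3039 / 578.5000 = 0.11807 = 11.807%

11.8%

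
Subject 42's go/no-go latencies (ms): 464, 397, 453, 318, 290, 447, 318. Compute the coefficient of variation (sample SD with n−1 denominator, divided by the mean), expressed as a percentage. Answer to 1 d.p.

19.3%

n = 7, Σ = 2687, M = 383.8571
Σ(x−M)² = 32846.857; s = √(32846.857/6) = 73.9897
CV = 73.9897 / 383.8571 = 0.19275 = 19.275%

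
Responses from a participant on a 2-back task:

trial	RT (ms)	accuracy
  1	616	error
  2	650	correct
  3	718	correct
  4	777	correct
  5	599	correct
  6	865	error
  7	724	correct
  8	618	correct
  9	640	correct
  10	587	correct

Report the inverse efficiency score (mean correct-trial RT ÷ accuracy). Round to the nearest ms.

830 ms

Correct trials (n=8): 650, 718, 777, 599, 724, 618, 640, 587
Mean correct RT = 5313/8 = 664.1250 ms
Proportion correct = 8/10
IES = 664.1250 / (8/10) = 830.156 ms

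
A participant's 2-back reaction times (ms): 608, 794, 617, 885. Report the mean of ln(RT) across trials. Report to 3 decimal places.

ln(RT): 6.4102, 6.6771, 6.4249, 6.7856
Σ ln(RT) = 26.2977
Mean = 26.2977/4 = 6.57443

6.574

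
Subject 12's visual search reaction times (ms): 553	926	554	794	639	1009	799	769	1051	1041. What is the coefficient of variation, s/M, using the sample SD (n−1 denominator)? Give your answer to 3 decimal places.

0.234

n = 10, Σ = 8135, M = 813.5000
Σ(x−M)² = 327260.500; s = √(327260.500/9) = 190.6890
CV = 190.6890 / 813.5000 = 0.23441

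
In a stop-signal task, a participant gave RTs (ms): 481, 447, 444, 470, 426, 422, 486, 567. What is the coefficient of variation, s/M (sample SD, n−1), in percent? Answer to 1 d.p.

10.0%

n = 8, Σ = 3743, M = 467.8750
Σ(x−M)² = 15194.875; s = √(15194.875/7) = 46.5907
CV = 46.5907 / 467.8750 = 0.09958 = 9.958%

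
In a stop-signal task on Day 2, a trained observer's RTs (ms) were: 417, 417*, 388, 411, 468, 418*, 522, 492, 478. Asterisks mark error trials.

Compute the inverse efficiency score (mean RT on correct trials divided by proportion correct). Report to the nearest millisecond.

583 ms

Correct trials (n=7): 417, 388, 411, 468, 522, 492, 478
Mean correct RT = 3176/7 = 453.7143 ms
Proportion correct = 7/9
IES = 453.7143 / (7/9) = 583.347 ms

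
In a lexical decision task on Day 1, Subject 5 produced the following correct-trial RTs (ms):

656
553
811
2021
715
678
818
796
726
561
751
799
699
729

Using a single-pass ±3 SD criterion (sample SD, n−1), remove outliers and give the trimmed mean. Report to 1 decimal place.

714.8 ms

n = 14, ΣRT = 11313, M = 808.071
Σ(x−M)² = 1674484.93; s = √(1674484.93/13) = 358.896
Cutoffs: 808.071 ± 3·358.896 → [-268.6, 1884.8]
Outside: 2021 → excluded.
Retained (n=13): Σ = 9292, mean = 9292/13 = 714.769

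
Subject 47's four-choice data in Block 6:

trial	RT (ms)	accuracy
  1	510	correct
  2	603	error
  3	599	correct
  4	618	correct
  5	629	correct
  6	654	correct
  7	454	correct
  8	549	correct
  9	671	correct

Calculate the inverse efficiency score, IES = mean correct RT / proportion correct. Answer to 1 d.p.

658.7 ms

Correct trials (n=8): 510, 599, 618, 629, 654, 454, 549, 671
Mean correct RT = 4684/8 = 585.5000 ms
Proportion correct = 8/9
IES = 585.5000 / (8/9) = 658.688 ms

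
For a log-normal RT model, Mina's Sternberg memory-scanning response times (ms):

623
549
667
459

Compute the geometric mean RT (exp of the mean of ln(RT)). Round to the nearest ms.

569 ms

ln(RT): 6.4345, 6.3081, 6.5028, 6.1291
Mean ln(RT) = 25.3745/4 = 6.34362
Geometric mean = exp(6.34362) = 568.85 ms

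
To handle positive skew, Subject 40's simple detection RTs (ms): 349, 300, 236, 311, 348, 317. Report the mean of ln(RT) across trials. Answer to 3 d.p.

5.729

ln(RT): 5.8551, 5.7038, 5.4638, 5.7398, 5.8522, 5.7589
Σ ln(RT) = 34.3736
Mean = 34.3736/6 = 5.72893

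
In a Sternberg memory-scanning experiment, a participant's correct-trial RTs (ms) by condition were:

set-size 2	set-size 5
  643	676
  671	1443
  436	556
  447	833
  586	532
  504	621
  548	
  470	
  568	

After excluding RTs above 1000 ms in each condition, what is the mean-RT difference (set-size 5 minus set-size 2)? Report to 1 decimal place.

set-size 5: exclude 1443
M(set-size 2) = 4873/9 = 541.444
M(set-size 5) = 3218/5 = 643.600
Difference = 643.600 − 541.444 = 102.156 ms

102.2 ms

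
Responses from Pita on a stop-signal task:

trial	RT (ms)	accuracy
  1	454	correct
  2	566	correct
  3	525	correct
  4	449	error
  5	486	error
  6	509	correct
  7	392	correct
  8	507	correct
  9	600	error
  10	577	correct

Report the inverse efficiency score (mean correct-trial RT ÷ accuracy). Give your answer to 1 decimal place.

720.4 ms

Correct trials (n=7): 454, 566, 525, 509, 392, 507, 577
Mean correct RT = 3530/7 = 504.2857 ms
Proportion correct = 7/10
IES = 504.2857 / (7/10) = 720.408 ms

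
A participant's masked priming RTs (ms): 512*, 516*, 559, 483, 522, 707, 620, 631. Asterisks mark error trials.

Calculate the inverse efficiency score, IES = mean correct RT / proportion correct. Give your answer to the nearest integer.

783 ms

Correct trials (n=6): 559, 483, 522, 707, 620, 631
Mean correct RT = 3522/6 = 587.0000 ms
Proportion correct = 6/8
IES = 587.0000 / (6/8) = 782.667 ms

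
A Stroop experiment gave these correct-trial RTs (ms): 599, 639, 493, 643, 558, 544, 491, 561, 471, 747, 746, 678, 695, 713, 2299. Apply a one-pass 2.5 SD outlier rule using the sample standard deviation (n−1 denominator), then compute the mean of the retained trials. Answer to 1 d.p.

612.7 ms

n = 15, ΣRT = 10877, M = 725.133
Σ(x−M)² = 2772291.73; s = √(2772291.73/14) = 444.995
Cutoffs: 725.133 ± 2.5·444.995 → [-387.4, 1837.6]
Outside: 2299 → excluded.
Retained (n=14): Σ = 8578, mean = 8578/14 = 612.714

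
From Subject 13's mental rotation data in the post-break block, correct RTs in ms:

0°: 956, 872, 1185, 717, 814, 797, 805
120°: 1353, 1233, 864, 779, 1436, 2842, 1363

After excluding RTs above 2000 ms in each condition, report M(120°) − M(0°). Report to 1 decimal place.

120°: exclude 2842
M(0°) = 6146/7 = 878.000
M(120°) = 7028/6 = 1171.333
Difference = 1171.333 − 878.000 = 293.333 ms

293.3 ms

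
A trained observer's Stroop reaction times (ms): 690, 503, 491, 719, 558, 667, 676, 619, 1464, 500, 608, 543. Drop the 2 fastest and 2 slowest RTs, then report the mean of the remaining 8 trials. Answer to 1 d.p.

608.0 ms

Sorted: 491, 500, 503, 543, 558, 608, 619, 667, 676, 690, 719, 1464
Drop lowest 2 (491, 500) and highest 2 (719, 1464)
Remaining (n=8): Σ = 4864, mean = 4864/8 = 608.000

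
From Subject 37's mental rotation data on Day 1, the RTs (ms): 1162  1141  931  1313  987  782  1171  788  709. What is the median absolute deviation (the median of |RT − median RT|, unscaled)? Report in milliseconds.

184 ms

Sorted: 709, 782, 788, 931, 987, 1141, 1162, 1171, 1313 → median = 987
|x − 987|: 175, 154, 56, 326, 0, 205, 184, 199, 278
Sorted deviations: 0, 56, 154, 175, 184, 199, 205, 278, 326 → MAD = 184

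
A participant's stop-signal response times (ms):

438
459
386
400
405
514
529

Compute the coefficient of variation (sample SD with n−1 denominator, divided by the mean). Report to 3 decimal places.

0.126

n = 7, Σ = 3131, M = 447.2857
Σ(x−M)² = 19131.429; s = √(19131.429/6) = 56.4674
CV = 56.4674 / 447.2857 = 0.12624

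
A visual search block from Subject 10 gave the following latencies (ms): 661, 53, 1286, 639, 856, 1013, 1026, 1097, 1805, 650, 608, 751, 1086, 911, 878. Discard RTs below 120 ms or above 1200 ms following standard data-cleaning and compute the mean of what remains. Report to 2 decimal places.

848.00 ms

Excluded: 53, 1286, 1805
Retained (n=12): Σ = 10176
Mean = 10176/12 = 848.0000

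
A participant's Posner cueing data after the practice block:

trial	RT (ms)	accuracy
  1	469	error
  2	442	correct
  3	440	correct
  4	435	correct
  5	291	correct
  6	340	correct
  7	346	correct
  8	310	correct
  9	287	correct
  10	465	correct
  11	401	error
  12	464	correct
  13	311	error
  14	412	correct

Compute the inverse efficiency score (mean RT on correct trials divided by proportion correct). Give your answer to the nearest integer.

Correct trials (n=11): 442, 440, 435, 291, 340, 346, 310, 287, 465, 464, 412
Mean correct RT = 4232/11 = 384.7273 ms
Proportion correct = 11/14
IES = 384.7273 / (11/14) = 489.653 ms

490 ms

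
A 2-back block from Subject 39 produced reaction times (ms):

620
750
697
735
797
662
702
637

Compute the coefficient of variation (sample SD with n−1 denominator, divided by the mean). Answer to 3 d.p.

0.085

n = 8, Σ = 5600, M = 700.0000
Σ(x−M)² = 24960.000; s = √(24960.000/7) = 59.7136
CV = 59.7136 / 700.0000 = 0.08531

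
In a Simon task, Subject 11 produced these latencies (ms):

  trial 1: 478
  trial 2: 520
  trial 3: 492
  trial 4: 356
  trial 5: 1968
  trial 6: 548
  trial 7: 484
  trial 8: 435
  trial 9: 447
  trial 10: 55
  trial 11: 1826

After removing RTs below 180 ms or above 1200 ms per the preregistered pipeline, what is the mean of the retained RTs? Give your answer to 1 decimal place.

Excluded: 55, 1826, 1968
Retained (n=8): Σ = 3760
Mean = 3760/8 = 470.0000

470.0 ms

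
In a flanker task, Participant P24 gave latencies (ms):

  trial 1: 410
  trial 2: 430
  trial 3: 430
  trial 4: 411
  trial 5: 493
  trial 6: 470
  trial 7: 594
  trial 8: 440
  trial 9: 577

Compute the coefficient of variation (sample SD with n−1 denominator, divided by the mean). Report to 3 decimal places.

0.147

n = 9, Σ = 4255, M = 472.7778
Σ(x−M)² = 38465.556; s = √(38465.556/8) = 69.3411
CV = 69.3411 / 472.7778 = 0.14667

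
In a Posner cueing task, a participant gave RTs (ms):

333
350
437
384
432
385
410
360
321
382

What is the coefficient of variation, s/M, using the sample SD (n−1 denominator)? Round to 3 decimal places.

0.104

n = 10, Σ = 3794, M = 379.4000
Σ(x−M)² = 13884.400; s = √(13884.400/9) = 39.2774
CV = 39.2774 / 379.4000 = 0.10352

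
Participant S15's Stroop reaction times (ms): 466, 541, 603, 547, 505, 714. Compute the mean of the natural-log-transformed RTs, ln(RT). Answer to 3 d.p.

ln(RT): 6.1442, 6.2934, 6.4019, 6.3044, 6.2246, 6.5709
Σ ln(RT) = 37.9394
Mean = 37.9394/6 = 6.32324

6.323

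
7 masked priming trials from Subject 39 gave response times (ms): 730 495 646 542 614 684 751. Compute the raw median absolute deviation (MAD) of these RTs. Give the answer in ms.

Sorted: 495, 542, 614, 646, 684, 730, 751 → median = 646
|x − 646|: 84, 151, 0, 104, 32, 38, 105
Sorted deviations: 0, 32, 38, 84, 104, 105, 151 → MAD = 84

84 ms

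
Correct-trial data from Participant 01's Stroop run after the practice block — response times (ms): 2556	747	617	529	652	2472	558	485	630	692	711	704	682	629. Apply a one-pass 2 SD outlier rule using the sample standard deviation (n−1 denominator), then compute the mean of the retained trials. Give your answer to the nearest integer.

636 ms

n = 14, ΣRT = 12664, M = 904.571
Σ(x−M)² = 6116325.43; s = √(6116325.43/13) = 685.920
Cutoffs: 904.571 ± 2·685.920 → [-467.3, 2276.4]
Outside: 2472, 2556 → excluded.
Retained (n=12): Σ = 7636, mean = 7636/12 = 636.333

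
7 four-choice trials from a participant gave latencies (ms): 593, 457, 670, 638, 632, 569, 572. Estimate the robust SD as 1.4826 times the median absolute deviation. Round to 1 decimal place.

Sorted: 457, 569, 572, 593, 632, 638, 670 → median = 593
|x − 593| sorted: 0, 21, 24, 39, 45, 77, 136 → MAD = 39
Robust SD ≈ 1.4826 × 39 = 57.821

57.8 ms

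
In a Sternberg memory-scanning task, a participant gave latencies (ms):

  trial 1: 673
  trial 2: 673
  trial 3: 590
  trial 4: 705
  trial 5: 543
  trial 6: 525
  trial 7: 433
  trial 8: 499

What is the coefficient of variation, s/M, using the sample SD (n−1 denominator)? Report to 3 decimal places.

n = 8, Σ = 4641, M = 580.1250
Σ(x−M)² = 65586.875; s = √(65586.875/7) = 96.7965
CV = 96.7965 / 580.1250 = 0.16685

0.167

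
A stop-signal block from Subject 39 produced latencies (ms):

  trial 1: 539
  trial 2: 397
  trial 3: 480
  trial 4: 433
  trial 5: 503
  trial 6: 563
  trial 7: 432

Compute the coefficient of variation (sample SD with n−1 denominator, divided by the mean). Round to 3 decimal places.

0.127

n = 7, Σ = 3347, M = 478.1429
Σ(x−M)² = 22276.857; s = √(22276.857/6) = 60.9328
CV = 60.9328 / 478.1429 = 0.12744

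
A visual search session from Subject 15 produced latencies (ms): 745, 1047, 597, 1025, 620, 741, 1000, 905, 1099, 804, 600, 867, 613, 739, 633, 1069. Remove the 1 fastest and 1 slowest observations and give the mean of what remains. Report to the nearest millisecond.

815 ms

Sorted: 597, 600, 613, 620, 633, 739, 741, 745, 804, 867, 905, 1000, 1025, 1047, 1069, 1099
Drop lowest 1 (597) and highest 1 (1099)
Remaining (n=14): Σ = 11408, mean = 11408/14 = 814.857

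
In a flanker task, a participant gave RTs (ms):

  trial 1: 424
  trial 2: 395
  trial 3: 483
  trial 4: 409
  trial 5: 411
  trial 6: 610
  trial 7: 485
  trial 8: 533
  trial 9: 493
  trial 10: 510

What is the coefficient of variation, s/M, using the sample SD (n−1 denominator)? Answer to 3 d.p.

0.142

n = 10, Σ = 4753, M = 475.3000
Σ(x−M)² = 40754.100; s = √(40754.100/9) = 67.2921
CV = 67.2921 / 475.3000 = 0.14158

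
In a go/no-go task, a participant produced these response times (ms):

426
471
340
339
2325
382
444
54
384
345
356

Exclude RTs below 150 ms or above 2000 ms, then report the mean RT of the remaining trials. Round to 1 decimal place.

Excluded: 54, 2325
Retained (n=9): Σ = 3487
Mean = 3487/9 = 387.4444

387.4 ms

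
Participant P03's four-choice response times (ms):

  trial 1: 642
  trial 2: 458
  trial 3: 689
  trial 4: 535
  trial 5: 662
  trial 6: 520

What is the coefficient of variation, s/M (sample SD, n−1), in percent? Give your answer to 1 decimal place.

15.8%

n = 6, Σ = 3506, M = 584.3333
Σ(x−M)² = 42845.333; s = √(42845.333/5) = 92.5693
CV = 92.5693 / 584.3333 = 0.15842 = 15.842%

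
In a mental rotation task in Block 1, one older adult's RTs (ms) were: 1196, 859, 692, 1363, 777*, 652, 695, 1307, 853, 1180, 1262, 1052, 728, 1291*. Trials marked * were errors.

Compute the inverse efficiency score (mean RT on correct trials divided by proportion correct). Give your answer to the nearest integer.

Correct trials (n=12): 1196, 859, 692, 1363, 652, 695, 1307, 853, 1180, 1262, 1052, 728
Mean correct RT = 11839/12 = 986.5833 ms
Proportion correct = 12/14
IES = 986.5833 / (12/14) = 1151.014 ms

1151 ms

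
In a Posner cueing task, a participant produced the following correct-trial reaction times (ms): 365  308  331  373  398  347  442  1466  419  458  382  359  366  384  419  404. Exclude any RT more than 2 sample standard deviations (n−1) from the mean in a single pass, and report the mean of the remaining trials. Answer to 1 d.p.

n = 16, ΣRT = 7221, M = 451.312
Σ(x−M)² = 1121503.44; s = √(1121503.44/15) = 273.435
Cutoffs: 451.312 ± 2·273.435 → [-95.6, 998.2]
Outside: 1466 → excluded.
Retained (n=15): Σ = 5755, mean = 5755/15 = 383.667

383.7 ms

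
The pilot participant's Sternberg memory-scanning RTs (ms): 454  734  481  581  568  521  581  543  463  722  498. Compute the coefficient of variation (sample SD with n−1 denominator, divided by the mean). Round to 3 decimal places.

0.170

n = 11, Σ = 6146, M = 558.7273
Σ(x−M)² = 89988.182; s = √(89988.182/10) = 94.8621
CV = 94.8621 / 558.7273 = 0.16978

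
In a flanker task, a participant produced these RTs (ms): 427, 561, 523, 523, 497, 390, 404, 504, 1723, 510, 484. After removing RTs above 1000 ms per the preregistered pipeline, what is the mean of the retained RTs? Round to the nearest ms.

482 ms

Excluded: 1723
Retained (n=10): Σ = 4823
Mean = 4823/10 = 482.3000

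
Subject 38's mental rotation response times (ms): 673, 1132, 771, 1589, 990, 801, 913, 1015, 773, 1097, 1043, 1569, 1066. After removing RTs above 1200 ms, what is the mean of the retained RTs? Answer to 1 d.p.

934.0 ms

Excluded: 1569, 1589
Retained (n=11): Σ = 10274
Mean = 10274/11 = 934.0000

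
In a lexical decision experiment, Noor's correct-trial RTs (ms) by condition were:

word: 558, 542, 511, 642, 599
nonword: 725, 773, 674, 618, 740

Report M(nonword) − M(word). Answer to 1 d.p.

135.6 ms

M(word) = 2852/5 = 570.400
M(nonword) = 3530/5 = 706.000
Difference = 706.000 − 570.400 = 135.600 ms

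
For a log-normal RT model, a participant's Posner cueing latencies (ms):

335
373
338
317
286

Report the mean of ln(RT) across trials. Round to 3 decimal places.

ln(RT): 5.8141, 5.9216, 5.8230, 5.7589, 5.6560
Σ ln(RT) = 28.9736
Mean = 28.9736/5 = 5.79473

5.795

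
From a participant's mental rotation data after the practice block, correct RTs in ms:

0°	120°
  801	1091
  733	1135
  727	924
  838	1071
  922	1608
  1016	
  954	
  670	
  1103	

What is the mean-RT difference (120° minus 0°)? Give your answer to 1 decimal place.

303.1 ms

M(0°) = 7764/9 = 862.667
M(120°) = 5829/5 = 1165.800
Difference = 1165.800 − 862.667 = 303.133 ms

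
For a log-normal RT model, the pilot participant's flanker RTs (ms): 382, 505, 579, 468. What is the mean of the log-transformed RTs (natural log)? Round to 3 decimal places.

ln(RT): 5.9454, 6.2246, 6.3613, 6.1485
Σ ln(RT) = 24.6797
Mean = 24.6797/4 = 6.16994

6.170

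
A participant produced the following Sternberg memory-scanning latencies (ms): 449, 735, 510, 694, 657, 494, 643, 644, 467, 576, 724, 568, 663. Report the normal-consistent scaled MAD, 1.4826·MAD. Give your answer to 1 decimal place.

Sorted: 449, 467, 494, 510, 568, 576, 643, 644, 657, 663, 694, 724, 735 → median = 643
|x − 643| sorted: 0, 1, 14, 20, 51, 67, 75, 81, 92, 133, 149, 176, 194 → MAD = 75
Robust SD ≈ 1.4826 × 75 = 111.195

111.2 ms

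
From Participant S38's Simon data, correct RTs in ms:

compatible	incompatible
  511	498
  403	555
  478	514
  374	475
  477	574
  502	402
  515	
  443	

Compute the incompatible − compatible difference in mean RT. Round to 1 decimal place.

40.1 ms

M(compatible) = 3703/8 = 462.875
M(incompatible) = 3018/6 = 503.000
Difference = 503.000 − 462.875 = 40.125 ms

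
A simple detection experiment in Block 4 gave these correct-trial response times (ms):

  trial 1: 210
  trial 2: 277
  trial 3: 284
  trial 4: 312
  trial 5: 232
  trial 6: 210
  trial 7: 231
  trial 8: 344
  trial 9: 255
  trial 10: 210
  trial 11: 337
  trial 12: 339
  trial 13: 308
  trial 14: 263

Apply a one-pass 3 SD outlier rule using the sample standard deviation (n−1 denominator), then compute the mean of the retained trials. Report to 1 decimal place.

n = 14, ΣRT = 3812, M = 272.286
Σ(x−M)² = 32144.86; s = √(32144.86/13) = 49.726
Cutoffs: 272.286 ± 3·49.726 → [123.1, 421.5]
No RTs fall outside the cutoffs; all 14 retained. Mean = 3812/14 = 272.286

272.3 ms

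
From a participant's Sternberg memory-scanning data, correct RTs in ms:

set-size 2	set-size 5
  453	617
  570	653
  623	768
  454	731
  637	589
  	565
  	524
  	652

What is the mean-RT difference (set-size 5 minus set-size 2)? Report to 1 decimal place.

90.0 ms

M(set-size 2) = 2737/5 = 547.400
M(set-size 5) = 5099/8 = 637.375
Difference = 637.375 − 547.400 = 89.975 ms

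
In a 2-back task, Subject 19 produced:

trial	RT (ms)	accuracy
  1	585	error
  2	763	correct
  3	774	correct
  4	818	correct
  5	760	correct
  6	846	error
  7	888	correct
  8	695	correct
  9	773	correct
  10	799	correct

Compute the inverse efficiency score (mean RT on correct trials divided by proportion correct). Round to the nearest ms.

980 ms

Correct trials (n=8): 763, 774, 818, 760, 888, 695, 773, 799
Mean correct RT = 6270/8 = 783.7500 ms
Proportion correct = 8/10
IES = 783.7500 / (8/10) = 979.688 ms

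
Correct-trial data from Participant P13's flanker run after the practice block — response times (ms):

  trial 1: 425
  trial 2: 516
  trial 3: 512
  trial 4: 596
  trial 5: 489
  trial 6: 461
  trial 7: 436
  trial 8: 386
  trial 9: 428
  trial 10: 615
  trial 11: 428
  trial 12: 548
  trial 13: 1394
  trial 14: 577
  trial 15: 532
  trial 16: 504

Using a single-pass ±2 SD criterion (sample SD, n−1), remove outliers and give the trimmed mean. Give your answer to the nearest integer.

n = 16, ΣRT = 8847, M = 552.938
Σ(x−M)² = 821238.94; s = √(821238.94/15) = 233.986
Cutoffs: 552.938 ± 2·233.986 → [85.0, 1020.9]
Outside: 1394 → excluded.
Retained (n=15): Σ = 7453, mean = 7453/15 = 496.867

497 ms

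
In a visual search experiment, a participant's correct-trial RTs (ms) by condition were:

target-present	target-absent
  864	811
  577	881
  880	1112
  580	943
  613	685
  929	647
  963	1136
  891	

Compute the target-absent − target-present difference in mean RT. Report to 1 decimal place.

M(target-present) = 6297/8 = 787.125
M(target-absent) = 6215/7 = 887.857
Difference = 887.857 − 787.125 = 100.732 ms

100.7 ms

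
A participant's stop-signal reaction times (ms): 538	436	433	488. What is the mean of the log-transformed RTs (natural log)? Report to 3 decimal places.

6.157

ln(RT): 6.2879, 6.0776, 6.0707, 6.1903
Σ ln(RT) = 24.6266
Mean = 24.6266/4 = 6.15664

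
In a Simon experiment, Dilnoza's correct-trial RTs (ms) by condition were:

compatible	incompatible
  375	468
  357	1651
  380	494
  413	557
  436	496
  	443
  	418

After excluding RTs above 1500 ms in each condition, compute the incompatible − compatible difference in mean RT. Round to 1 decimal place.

incompatible: exclude 1651
M(compatible) = 1961/5 = 392.200
M(incompatible) = 2876/6 = 479.333
Difference = 479.333 − 392.200 = 87.133 ms

87.1 ms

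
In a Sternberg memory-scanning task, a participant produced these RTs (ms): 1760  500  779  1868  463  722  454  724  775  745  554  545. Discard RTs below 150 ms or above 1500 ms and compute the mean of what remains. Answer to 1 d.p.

626.1 ms

Excluded: 1760, 1868
Retained (n=10): Σ = 6261
Mean = 6261/10 = 626.1000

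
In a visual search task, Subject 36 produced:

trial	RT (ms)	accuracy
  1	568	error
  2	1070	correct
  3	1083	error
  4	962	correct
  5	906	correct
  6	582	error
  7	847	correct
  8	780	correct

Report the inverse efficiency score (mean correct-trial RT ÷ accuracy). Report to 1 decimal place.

Correct trials (n=5): 1070, 962, 906, 847, 780
Mean correct RT = 4565/5 = 913.0000 ms
Proportion correct = 5/8
IES = 913.0000 / (5/8) = 1460.800 ms

1460.8 ms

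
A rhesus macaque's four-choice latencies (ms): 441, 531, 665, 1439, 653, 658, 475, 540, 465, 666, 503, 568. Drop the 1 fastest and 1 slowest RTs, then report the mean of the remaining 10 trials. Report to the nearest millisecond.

572 ms

Sorted: 441, 465, 475, 503, 531, 540, 568, 653, 658, 665, 666, 1439
Drop lowest 1 (441) and highest 1 (1439)
Remaining (n=10): Σ = 5724, mean = 5724/10 = 572.400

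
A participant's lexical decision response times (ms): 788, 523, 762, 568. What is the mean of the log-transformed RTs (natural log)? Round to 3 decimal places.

ln(RT): 6.6695, 6.2596, 6.6359, 6.3421
Σ ln(RT) = 25.9071
Mean = 25.9071/4 = 6.47679

6.477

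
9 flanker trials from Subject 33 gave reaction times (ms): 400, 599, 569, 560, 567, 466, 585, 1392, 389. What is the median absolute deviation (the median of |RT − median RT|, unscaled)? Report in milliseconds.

32 ms

Sorted: 389, 400, 466, 560, 567, 569, 585, 599, 1392 → median = 567
|x − 567|: 167, 32, 2, 7, 0, 101, 18, 825, 178
Sorted deviations: 0, 2, 7, 18, 32, 101, 167, 178, 825 → MAD = 32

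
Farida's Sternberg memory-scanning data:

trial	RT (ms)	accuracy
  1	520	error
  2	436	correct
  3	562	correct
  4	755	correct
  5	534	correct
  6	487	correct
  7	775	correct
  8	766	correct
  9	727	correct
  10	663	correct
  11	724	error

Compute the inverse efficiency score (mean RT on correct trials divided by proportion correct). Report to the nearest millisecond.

775 ms

Correct trials (n=9): 436, 562, 755, 534, 487, 775, 766, 727, 663
Mean correct RT = 5705/9 = 633.8889 ms
Proportion correct = 9/11
IES = 633.8889 / (9/11) = 774.753 ms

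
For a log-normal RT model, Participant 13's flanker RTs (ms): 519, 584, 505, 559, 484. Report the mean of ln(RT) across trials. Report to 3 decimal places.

ln(RT): 6.2519, 6.3699, 6.2246, 6.3261, 6.1821
Σ ln(RT) = 31.3546
Mean = 31.3546/5 = 6.27092

6.271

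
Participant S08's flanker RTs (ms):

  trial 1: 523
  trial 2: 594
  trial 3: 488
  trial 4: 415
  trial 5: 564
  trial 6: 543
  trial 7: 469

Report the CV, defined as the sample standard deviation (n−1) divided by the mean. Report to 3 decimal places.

n = 7, Σ = 3596, M = 513.7143
Σ(x−M)² = 22323.429; s = √(22323.429/6) = 60.9965
CV = 60.9965 / 513.7143 = 0.11874

0.119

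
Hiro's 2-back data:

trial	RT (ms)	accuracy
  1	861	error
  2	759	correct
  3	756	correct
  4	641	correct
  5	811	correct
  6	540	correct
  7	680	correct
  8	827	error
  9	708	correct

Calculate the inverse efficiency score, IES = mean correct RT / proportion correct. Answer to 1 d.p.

899.1 ms

Correct trials (n=7): 759, 756, 641, 811, 540, 680, 708
Mean correct RT = 4895/7 = 699.2857 ms
Proportion correct = 7/9
IES = 699.2857 / (7/9) = 899.082 ms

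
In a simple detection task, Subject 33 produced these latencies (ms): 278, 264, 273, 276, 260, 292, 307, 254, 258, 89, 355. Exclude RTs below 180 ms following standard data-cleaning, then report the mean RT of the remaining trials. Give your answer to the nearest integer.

Excluded: 89
Retained (n=10): Σ = 2817
Mean = 2817/10 = 281.7000

282 ms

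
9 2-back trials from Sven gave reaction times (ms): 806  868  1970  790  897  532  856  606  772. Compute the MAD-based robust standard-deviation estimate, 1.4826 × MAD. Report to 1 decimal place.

Sorted: 532, 606, 772, 790, 806, 856, 868, 897, 1970 → median = 806
|x − 806| sorted: 0, 16, 34, 50, 62, 91, 200, 274, 1164 → MAD = 62
Robust SD ≈ 1.4826 × 62 = 91.921

91.9 ms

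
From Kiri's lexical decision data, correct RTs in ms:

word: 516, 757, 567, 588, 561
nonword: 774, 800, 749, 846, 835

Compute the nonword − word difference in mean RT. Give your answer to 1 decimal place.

M(word) = 2989/5 = 597.800
M(nonword) = 4004/5 = 800.800
Difference = 800.800 − 597.800 = 203.000 ms

203.0 ms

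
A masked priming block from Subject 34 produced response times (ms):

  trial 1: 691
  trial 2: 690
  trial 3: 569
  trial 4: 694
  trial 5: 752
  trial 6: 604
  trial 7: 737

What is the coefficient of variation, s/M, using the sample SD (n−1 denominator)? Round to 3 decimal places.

0.099

n = 7, Σ = 4737, M = 676.7143
Σ(x−M)² = 26871.429; s = √(26871.429/6) = 66.9221
CV = 66.9221 / 676.7143 = 0.09889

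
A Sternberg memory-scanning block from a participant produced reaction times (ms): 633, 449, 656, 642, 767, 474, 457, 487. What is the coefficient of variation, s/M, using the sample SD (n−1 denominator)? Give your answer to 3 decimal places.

n = 8, Σ = 4565, M = 570.6250
Σ(x−M)² = 98869.875; s = √(98869.875/7) = 118.8456
CV = 118.8456 / 570.6250 = 0.20827

0.208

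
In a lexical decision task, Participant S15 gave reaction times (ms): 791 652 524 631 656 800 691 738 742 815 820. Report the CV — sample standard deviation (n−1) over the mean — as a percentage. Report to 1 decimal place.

n = 11, Σ = 7860, M = 714.5455
Σ(x−M)² = 86844.727; s = √(86844.727/10) = 93.1905
CV = 93.1905 / 714.5455 = 0.13042 = 13.042%

13.0%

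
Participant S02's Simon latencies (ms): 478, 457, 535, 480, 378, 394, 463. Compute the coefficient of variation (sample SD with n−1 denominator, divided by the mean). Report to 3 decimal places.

0.118

n = 7, Σ = 3185, M = 455.0000
Σ(x−M)² = 17272.000; s = √(17272.000/6) = 53.6532
CV = 53.6532 / 455.0000 = 0.11792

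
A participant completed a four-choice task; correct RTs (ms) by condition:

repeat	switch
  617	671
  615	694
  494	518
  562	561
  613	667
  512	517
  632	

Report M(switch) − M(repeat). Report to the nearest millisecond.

M(repeat) = 4045/7 = 577.857
M(switch) = 3628/6 = 604.667
Difference = 604.667 − 577.857 = 26.810 ms

27 ms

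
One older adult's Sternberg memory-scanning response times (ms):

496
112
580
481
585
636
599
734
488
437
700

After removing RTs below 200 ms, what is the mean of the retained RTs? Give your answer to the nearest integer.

574 ms

Excluded: 112
Retained (n=10): Σ = 5736
Mean = 5736/10 = 573.6000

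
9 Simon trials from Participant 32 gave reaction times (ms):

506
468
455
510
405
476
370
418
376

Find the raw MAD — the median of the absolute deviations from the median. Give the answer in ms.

50 ms

Sorted: 370, 376, 405, 418, 455, 468, 476, 506, 510 → median = 455
|x − 455|: 51, 13, 0, 55, 50, 21, 85, 37, 79
Sorted deviations: 0, 13, 21, 37, 50, 51, 55, 79, 85 → MAD = 50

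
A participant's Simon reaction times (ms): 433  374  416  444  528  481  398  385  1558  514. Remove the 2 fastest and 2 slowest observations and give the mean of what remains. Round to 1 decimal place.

447.7 ms

Sorted: 374, 385, 398, 416, 433, 444, 481, 514, 528, 1558
Drop lowest 2 (374, 385) and highest 2 (528, 1558)
Remaining (n=6): Σ = 2686, mean = 2686/6 = 447.667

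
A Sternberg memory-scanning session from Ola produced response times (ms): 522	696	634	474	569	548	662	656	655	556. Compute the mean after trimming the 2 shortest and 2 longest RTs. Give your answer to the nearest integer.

Sorted: 474, 522, 548, 556, 569, 634, 655, 656, 662, 696
Drop lowest 2 (474, 522) and highest 2 (662, 696)
Remaining (n=6): Σ = 3618, mean = 3618/6 = 603.000

603 ms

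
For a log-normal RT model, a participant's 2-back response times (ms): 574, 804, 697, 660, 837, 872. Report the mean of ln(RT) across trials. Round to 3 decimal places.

ln(RT): 6.3526, 6.6896, 6.5468, 6.4922, 6.7298, 6.7708
Σ ln(RT) = 39.5819
Mean = 39.5819/6 = 6.59698

6.597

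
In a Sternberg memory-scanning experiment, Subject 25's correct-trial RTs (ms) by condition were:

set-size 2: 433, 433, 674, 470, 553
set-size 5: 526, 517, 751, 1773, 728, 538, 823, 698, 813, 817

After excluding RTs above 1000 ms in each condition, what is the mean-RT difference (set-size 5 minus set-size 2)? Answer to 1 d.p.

set-size 5: exclude 1773
M(set-size 2) = 2563/5 = 512.600
M(set-size 5) = 6211/9 = 690.111
Difference = 690.111 − 512.600 = 177.511 ms

177.5 ms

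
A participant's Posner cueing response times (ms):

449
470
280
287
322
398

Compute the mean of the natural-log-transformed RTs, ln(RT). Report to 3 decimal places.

5.886

ln(RT): 6.1070, 6.1527, 5.6348, 5.6595, 5.7746, 5.9865
Σ ln(RT) = 35.3150
Mean = 35.3150/6 = 5.88584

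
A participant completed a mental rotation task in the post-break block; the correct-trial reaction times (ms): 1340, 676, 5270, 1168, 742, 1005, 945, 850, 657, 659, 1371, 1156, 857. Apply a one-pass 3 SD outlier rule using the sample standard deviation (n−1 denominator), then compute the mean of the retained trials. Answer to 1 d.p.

952.2 ms

n = 13, ΣRT = 16696, M = 1284.308
Σ(x−M)² = 17939368.77; s = √(17939368.77/12) = 1222.680
Cutoffs: 1284.308 ± 3·1222.680 → [-2383.7, 4952.3]
Outside: 5270 → excluded.
Retained (n=12): Σ = 11426, mean = 11426/12 = 952.167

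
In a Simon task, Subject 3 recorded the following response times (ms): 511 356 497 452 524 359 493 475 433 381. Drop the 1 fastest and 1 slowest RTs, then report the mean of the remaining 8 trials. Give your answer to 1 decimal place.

450.1 ms

Sorted: 356, 359, 381, 433, 452, 475, 493, 497, 511, 524
Drop lowest 1 (356) and highest 1 (524)
Remaining (n=8): Σ = 3601, mean = 3601/8 = 450.125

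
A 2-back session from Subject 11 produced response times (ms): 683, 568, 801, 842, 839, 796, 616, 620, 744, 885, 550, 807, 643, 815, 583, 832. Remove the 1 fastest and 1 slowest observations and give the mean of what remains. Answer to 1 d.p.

Sorted: 550, 568, 583, 616, 620, 643, 683, 744, 796, 801, 807, 815, 832, 839, 842, 885
Drop lowest 1 (550) and highest 1 (885)
Remaining (n=14): Σ = 10189, mean = 10189/14 = 727.786

727.8 ms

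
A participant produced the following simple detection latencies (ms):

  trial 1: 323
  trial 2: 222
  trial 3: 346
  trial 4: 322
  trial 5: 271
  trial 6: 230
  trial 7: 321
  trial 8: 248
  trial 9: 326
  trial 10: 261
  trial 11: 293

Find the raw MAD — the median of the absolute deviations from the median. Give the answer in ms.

Sorted: 222, 230, 248, 261, 271, 293, 321, 322, 323, 326, 346 → median = 293
|x − 293|: 30, 71, 53, 29, 22, 63, 28, 45, 33, 32, 0
Sorted deviations: 0, 22, 28, 29, 30, 32, 33, 45, 53, 63, 71 → MAD = 32

32 ms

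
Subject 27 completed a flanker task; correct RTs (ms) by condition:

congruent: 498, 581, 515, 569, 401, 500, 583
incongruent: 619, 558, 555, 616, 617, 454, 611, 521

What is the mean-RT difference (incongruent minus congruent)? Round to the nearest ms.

48 ms

M(congruent) = 3647/7 = 521.000
M(incongruent) = 4551/8 = 568.875
Difference = 568.875 − 521.000 = 47.875 ms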